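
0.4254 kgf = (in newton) 4.172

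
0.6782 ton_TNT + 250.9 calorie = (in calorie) 6.782e+08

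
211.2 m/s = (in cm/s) 2.112e+04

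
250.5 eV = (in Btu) 3.804e-20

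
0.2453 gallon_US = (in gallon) 0.2453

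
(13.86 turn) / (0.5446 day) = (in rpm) 0.01767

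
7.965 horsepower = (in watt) 5939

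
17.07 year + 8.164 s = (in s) 5.383e+08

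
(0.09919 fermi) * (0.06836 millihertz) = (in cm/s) 6.781e-19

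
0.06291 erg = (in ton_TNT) 1.504e-18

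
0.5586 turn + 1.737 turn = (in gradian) 918.2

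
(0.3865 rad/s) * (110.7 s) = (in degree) 2451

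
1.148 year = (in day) 419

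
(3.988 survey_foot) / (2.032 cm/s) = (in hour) 0.01662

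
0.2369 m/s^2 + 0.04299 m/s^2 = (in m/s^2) 0.2799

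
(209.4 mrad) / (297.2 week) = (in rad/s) 1.165e-09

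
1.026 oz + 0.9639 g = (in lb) 0.06625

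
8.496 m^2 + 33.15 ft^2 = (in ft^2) 124.6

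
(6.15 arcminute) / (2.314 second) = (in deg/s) 0.0443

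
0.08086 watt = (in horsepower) 0.0001084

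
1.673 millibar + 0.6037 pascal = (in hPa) 1.679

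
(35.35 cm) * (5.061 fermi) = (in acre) 4.421e-19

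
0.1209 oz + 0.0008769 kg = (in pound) 0.009489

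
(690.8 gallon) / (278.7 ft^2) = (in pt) 286.3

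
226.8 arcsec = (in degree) 0.063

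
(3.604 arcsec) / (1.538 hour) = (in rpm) 3.014e-08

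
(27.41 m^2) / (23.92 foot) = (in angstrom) 3.76e+10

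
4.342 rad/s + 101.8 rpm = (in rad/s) 15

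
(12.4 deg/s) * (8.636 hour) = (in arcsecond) 1.388e+09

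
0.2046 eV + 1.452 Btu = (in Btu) 1.452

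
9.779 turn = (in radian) 61.44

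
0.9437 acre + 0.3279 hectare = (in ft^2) 7.64e+04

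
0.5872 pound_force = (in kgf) 0.2663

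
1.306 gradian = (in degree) 1.175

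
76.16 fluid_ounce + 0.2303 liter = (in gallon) 0.6558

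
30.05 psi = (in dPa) 2.072e+06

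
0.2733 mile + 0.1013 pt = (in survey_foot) 1443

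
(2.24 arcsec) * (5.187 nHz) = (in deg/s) 3.227e-12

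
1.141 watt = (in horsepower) 0.00153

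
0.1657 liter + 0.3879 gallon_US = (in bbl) 0.01028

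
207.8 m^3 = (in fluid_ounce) 7.027e+06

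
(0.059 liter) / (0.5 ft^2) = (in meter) 0.00127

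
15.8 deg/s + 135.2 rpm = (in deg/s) 827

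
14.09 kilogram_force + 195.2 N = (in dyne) 3.334e+07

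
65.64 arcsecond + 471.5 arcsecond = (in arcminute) 8.952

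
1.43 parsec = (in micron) 4.413e+22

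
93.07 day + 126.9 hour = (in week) 14.05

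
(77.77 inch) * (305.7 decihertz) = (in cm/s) 6039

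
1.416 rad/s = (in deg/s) 81.13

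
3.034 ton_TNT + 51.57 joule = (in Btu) 1.203e+07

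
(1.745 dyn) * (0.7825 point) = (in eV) 3.007e+10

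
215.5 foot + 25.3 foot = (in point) 2.081e+05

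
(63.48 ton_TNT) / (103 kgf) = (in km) 2.629e+05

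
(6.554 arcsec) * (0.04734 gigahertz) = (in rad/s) 1504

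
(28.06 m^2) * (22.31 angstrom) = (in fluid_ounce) 0.002117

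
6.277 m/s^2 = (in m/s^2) 6.277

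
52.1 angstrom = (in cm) 5.21e-07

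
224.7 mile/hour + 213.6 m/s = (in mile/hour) 702.5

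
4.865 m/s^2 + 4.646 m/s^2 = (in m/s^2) 9.511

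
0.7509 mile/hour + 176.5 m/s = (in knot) 343.7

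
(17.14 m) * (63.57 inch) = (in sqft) 297.9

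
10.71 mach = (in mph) 8158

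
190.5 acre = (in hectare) 77.09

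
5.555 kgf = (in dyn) 5.448e+06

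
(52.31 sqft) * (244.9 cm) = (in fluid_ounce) 4.024e+05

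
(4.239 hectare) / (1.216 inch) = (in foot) 4.503e+06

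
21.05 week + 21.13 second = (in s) 1.273e+07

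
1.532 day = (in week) 0.2189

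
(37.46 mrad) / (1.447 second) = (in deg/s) 1.483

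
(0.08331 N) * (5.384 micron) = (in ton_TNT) 1.072e-16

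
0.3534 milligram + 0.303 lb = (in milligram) 1.374e+05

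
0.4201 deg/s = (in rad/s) 0.007332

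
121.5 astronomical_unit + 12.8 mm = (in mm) 1.818e+16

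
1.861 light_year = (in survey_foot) 5.776e+16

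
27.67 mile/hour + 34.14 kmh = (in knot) 42.48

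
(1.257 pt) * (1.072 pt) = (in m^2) 1.677e-07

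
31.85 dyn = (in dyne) 31.85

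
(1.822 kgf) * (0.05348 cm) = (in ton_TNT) 2.284e-12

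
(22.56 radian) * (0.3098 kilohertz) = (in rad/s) 6989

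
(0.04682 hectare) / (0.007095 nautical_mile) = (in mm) 3.563e+04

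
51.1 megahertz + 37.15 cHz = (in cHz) 5.11e+09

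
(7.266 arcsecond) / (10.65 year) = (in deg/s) 6.009e-12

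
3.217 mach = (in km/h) 3943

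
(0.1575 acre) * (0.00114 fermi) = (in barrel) 4.57e-15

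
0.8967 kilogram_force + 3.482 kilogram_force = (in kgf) 4.379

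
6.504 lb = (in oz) 104.1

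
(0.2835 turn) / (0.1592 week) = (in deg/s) 0.00106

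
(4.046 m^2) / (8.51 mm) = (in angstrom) 4.754e+12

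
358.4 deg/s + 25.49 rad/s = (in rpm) 303.1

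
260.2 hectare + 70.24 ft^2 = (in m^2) 2.602e+06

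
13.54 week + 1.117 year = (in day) 502.5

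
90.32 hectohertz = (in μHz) 9.032e+09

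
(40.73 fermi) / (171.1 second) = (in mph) 5.325e-16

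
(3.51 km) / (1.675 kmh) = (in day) 0.08731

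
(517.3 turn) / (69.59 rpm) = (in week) 0.0007375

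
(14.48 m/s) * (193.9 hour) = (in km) 1.011e+04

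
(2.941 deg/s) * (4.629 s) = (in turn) 0.03782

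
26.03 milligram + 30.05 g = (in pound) 0.06631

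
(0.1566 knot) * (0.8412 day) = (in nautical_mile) 3.162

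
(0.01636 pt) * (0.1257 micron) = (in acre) 1.793e-16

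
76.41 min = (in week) 0.00758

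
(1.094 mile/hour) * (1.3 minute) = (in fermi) 3.815e+16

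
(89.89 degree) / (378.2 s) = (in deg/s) 0.2377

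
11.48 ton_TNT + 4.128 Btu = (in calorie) 1.148e+10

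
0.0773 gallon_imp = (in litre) 0.3514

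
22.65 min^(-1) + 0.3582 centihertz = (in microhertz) 3.811e+05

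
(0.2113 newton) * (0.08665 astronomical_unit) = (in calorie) 6.546e+08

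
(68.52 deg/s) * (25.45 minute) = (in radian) 1826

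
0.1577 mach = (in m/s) 53.7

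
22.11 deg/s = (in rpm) 3.685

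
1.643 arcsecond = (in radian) 7.965e-06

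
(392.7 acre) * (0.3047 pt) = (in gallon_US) 4.513e+04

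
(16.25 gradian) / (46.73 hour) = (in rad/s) 1.517e-06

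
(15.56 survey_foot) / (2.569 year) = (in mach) 1.719e-10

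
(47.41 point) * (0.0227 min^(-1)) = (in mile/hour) 1.415e-05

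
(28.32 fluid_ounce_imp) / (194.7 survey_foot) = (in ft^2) 0.0001459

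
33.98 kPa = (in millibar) 339.8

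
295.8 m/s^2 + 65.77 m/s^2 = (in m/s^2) 361.6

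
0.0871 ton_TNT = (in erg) 3.644e+15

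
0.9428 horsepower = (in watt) 703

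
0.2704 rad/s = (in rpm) 2.582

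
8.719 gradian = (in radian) 0.137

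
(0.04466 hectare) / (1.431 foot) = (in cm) 1.024e+05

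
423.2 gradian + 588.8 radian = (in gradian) 3.791e+04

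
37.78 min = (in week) 0.003748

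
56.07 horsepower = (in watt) 4.181e+04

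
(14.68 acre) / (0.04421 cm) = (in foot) 4.409e+08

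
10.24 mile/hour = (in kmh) 16.48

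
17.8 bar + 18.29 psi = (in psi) 276.5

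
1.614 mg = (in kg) 1.614e-06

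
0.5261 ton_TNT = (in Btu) 2.086e+06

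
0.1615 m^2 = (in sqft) 1.738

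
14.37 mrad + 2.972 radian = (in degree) 171.1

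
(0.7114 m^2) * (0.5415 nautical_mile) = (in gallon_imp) 1.569e+05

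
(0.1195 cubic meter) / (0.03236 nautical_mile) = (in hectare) 1.994e-07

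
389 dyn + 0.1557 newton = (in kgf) 0.01627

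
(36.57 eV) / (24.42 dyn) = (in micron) 2.399e-08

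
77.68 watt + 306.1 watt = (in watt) 383.8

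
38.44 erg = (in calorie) 9.187e-07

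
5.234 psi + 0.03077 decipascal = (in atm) 0.3562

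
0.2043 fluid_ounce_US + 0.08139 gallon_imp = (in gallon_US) 0.09934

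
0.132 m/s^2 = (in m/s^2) 0.132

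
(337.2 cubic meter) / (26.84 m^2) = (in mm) 1.256e+04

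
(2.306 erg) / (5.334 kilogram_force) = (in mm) 4.408e-06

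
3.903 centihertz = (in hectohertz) 0.0003903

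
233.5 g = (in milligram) 2.335e+05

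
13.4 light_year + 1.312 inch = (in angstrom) 1.268e+27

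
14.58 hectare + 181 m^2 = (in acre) 36.07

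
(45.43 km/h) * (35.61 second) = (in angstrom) 4.494e+12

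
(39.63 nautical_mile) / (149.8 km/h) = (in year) 5.593e-05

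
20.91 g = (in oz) 0.7376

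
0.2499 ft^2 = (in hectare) 2.322e-06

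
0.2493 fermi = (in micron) 2.493e-10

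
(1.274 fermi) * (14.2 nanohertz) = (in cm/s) 1.809e-21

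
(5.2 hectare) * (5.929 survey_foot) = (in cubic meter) 9.397e+04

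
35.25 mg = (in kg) 3.525e-05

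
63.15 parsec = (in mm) 1.949e+21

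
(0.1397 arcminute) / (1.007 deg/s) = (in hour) 6.423e-07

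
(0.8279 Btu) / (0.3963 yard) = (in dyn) 2.41e+08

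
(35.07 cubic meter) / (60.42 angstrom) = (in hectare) 5.804e+05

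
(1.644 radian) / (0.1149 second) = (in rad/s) 14.31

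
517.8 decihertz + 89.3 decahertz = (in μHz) 9.448e+08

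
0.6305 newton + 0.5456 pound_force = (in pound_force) 0.6873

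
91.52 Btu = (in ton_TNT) 2.308e-05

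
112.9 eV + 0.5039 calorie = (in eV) 1.316e+19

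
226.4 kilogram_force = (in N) 2220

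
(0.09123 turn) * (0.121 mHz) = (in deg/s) 0.003974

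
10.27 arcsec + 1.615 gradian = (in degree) 1.456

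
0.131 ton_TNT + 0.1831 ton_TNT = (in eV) 8.203e+27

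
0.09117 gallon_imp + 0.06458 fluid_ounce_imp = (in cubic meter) 0.0004163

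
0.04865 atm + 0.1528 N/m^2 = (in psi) 0.715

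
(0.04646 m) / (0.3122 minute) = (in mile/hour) 0.005548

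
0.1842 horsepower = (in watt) 137.4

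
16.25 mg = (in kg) 1.625e-05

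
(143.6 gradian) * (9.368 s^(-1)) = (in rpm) 201.8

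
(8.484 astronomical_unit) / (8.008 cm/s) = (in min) 2.642e+11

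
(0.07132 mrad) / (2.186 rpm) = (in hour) 8.654e-08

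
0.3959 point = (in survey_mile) 8.678e-08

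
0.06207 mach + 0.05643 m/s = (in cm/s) 2119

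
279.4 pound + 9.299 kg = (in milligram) 1.36e+08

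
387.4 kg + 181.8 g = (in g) 3.876e+05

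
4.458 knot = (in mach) 0.006735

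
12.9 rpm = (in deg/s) 77.4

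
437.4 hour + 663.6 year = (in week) 3.46e+04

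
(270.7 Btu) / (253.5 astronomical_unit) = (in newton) 7.531e-09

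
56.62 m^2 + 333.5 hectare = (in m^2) 3.335e+06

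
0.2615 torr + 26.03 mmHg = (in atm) 0.03459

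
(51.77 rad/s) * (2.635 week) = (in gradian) 5.252e+09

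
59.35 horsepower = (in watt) 4.426e+04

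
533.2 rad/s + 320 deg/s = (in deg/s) 3.087e+04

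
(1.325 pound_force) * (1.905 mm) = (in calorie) 0.002684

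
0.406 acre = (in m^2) 1643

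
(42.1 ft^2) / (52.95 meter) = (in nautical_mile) 3.988e-05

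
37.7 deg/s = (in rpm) 6.283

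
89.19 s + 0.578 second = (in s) 89.77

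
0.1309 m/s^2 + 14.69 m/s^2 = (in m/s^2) 14.82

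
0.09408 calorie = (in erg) 3.936e+06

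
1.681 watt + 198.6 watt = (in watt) 200.3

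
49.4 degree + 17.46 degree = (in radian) 1.167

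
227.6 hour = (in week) 1.355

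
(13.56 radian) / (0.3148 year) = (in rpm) 1.304e-05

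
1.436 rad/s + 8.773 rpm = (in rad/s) 2.355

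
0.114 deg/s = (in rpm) 0.019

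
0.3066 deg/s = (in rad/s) 0.005351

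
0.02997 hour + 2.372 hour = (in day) 0.1001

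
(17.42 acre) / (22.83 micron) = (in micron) 3.088e+15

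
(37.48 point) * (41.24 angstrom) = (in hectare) 5.453e-15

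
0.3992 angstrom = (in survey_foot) 1.31e-10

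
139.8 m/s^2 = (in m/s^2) 139.8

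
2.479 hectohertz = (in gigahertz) 2.479e-07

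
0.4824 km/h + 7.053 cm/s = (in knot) 0.3976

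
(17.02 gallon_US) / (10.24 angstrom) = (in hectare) 6292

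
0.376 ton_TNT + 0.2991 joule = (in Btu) 1.491e+06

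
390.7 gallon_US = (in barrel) 9.302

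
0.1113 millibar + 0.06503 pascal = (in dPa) 112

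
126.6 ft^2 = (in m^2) 11.76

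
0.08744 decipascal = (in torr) 6.559e-05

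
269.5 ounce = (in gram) 7640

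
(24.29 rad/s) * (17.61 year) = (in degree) 7.729e+11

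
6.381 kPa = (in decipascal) 6.381e+04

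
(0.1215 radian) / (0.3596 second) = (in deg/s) 19.36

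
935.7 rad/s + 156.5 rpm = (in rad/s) 952.1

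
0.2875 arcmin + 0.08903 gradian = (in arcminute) 5.095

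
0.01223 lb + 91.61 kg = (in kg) 91.62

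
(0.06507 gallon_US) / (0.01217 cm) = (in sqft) 21.79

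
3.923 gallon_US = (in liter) 14.85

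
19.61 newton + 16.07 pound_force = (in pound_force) 20.48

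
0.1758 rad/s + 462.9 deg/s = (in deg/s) 473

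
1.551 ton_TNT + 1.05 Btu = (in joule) 6.489e+09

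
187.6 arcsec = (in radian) 0.0009095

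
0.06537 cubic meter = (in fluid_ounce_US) 2210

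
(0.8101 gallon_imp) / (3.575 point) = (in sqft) 31.43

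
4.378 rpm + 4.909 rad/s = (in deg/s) 307.5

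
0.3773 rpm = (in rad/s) 0.03951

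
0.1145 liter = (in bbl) 0.0007202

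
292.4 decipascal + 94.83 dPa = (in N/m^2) 38.72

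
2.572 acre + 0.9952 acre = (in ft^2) 1.554e+05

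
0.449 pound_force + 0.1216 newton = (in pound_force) 0.4763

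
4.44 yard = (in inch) 159.8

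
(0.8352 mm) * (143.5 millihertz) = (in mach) 3.52e-07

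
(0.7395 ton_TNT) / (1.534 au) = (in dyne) 1348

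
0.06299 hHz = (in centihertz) 629.9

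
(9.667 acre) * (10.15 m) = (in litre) 3.971e+08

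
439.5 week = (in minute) 4.43e+06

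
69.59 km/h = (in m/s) 19.33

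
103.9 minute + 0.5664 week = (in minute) 5813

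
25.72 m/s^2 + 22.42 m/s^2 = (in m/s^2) 48.14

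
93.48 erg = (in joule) 9.348e-06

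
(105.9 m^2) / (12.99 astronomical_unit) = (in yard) 5.96e-11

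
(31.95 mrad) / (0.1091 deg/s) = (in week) 2.774e-05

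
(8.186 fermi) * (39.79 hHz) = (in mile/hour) 7.286e-11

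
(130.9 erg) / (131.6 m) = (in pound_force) 2.236e-08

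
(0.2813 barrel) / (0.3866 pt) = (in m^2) 327.9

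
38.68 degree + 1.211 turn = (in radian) 8.284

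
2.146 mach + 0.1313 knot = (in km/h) 2631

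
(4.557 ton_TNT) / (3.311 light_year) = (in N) 6.087e-07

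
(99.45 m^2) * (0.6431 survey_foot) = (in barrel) 122.6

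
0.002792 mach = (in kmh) 3.422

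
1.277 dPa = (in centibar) 0.0001277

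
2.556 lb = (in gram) 1159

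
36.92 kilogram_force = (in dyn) 3.621e+07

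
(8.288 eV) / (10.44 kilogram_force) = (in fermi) 1.297e-05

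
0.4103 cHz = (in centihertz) 0.4103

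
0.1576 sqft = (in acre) 3.618e-06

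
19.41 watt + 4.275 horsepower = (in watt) 3207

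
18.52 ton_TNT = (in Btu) 7.344e+07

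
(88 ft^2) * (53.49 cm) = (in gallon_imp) 961.9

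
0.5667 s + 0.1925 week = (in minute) 1940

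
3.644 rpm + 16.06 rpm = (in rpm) 19.7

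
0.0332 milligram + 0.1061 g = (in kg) 0.0001061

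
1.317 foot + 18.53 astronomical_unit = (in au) 18.53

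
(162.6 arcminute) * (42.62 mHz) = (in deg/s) 0.1155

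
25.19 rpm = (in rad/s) 2.638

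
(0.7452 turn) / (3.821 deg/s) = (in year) 2.226e-06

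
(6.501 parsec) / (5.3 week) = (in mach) 1.838e+08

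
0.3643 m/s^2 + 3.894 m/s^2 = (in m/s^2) 4.258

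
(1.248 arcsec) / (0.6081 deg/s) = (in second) 0.0005701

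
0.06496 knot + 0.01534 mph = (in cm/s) 4.028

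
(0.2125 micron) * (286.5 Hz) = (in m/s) 6.088e-05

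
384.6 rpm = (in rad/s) 40.28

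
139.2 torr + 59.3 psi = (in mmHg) 3206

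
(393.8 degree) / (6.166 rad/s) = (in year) 3.535e-08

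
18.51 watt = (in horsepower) 0.02482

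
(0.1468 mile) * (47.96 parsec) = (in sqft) 3.763e+21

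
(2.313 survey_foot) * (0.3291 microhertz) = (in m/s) 2.32e-07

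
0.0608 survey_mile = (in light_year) 1.034e-14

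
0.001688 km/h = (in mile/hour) 0.001049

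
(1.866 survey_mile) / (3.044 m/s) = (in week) 0.001631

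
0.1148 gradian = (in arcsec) 372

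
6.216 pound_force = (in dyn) 2.765e+06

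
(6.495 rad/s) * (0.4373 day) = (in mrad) 2.454e+08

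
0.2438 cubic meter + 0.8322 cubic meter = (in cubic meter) 1.076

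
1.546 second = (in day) 1.789e-05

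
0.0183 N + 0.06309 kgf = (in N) 0.637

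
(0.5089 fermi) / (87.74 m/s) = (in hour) 1.611e-21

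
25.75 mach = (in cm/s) 8.768e+05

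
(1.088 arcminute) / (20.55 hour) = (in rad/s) 4.278e-09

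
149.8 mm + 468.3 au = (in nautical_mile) 3.783e+10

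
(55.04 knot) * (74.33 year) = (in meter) 6.637e+10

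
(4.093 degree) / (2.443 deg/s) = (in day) 1.939e-05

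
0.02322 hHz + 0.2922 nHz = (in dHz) 23.22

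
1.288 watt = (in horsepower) 0.001727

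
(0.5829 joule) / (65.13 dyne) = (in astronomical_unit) 5.983e-09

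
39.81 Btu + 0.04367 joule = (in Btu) 39.81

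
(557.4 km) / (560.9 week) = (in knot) 0.003194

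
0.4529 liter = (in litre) 0.4529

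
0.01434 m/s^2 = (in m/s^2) 0.01434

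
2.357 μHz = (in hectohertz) 2.357e-08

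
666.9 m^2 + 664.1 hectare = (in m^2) 6.642e+06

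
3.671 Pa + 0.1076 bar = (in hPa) 107.6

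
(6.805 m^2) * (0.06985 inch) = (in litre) 12.07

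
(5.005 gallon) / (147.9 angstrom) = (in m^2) 1.281e+06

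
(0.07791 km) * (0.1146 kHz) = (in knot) 1.736e+04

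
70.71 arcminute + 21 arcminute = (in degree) 1.528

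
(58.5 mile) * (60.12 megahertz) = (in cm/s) 5.66e+14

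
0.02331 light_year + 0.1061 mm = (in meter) 2.205e+14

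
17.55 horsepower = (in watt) 1.309e+04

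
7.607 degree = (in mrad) 132.8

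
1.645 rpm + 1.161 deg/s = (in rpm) 1.839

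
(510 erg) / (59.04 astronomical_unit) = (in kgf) 5.888e-19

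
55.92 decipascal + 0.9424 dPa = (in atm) 5.612e-05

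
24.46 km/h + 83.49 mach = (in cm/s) 2.844e+06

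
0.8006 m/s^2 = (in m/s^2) 0.8006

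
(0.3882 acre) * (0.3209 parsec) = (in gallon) 4.109e+21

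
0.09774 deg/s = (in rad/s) 0.001706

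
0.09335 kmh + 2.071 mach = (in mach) 2.071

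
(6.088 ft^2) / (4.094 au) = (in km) 9.235e-16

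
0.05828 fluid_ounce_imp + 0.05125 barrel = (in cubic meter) 0.00815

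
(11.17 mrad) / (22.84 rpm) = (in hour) 1.297e-06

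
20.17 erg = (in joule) 2.017e-06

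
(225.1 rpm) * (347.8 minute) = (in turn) 7.829e+04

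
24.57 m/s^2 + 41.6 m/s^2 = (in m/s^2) 66.17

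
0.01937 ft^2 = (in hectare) 1.8e-07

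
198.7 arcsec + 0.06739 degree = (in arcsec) 441.3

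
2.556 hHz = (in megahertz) 0.0002556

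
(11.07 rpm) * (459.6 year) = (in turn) 2.674e+09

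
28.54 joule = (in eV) 1.781e+20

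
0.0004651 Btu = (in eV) 3.063e+18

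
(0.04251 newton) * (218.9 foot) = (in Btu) 0.002688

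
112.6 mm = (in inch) 4.433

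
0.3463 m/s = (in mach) 0.001017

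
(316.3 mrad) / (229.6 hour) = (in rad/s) 3.827e-07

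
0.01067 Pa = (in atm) 1.053e-07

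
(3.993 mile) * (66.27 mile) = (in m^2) 6.854e+08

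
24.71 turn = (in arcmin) 5.337e+05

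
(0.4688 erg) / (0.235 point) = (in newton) 0.0005655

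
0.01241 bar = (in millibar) 12.41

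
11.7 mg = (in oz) 0.0004127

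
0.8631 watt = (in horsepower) 0.001157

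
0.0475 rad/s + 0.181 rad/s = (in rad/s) 0.2285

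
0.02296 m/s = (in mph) 0.05136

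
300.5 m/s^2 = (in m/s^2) 300.5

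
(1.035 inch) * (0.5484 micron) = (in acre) 3.562e-12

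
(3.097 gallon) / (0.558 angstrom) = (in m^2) 2.101e+08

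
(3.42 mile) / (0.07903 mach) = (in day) 0.002367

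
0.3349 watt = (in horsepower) 0.0004491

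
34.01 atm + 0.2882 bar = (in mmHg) 2.606e+04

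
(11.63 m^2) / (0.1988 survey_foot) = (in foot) 629.7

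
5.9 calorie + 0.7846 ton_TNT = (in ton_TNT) 0.7846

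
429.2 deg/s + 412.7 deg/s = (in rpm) 140.3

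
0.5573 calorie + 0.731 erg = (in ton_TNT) 5.573e-10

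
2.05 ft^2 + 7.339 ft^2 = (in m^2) 0.8723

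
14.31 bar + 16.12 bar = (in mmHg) 2.282e+04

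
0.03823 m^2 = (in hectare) 3.823e-06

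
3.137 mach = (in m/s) 1068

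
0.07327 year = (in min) 3.851e+04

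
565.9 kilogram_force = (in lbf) 1248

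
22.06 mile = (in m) 3.55e+04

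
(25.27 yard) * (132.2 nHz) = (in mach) 8.971e-09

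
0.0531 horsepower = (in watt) 39.6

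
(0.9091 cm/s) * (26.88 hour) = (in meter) 879.7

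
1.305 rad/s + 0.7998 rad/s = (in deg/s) 120.6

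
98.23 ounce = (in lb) 6.139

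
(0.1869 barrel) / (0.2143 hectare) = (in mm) 0.01387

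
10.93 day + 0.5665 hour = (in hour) 262.9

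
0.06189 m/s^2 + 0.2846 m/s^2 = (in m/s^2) 0.3465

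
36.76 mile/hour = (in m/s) 16.43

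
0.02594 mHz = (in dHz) 0.0002594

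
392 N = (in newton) 392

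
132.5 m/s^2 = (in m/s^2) 132.5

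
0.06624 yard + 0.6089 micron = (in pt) 171.7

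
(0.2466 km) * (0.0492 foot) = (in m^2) 3.698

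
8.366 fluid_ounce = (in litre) 0.2474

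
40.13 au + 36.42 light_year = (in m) 3.446e+17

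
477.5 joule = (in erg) 4.775e+09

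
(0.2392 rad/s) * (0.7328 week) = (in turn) 1.687e+04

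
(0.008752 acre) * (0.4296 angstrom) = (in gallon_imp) 3.347e-07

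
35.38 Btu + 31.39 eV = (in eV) 2.33e+23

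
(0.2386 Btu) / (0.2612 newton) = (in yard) 1054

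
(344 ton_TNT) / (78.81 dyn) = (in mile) 1.135e+12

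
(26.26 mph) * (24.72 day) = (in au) 0.0001676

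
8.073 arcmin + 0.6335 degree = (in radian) 0.01341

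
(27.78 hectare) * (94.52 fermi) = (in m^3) 2.626e-08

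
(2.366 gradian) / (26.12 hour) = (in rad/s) 3.952e-07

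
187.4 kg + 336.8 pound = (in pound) 749.9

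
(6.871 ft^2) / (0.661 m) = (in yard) 1.056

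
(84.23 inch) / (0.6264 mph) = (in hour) 0.002122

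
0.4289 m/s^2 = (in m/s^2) 0.4289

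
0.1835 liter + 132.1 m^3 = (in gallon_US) 3.49e+04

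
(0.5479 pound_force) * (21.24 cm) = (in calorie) 0.1237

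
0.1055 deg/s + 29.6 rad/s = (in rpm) 282.7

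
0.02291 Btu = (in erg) 2.417e+08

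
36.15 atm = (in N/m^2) 3.663e+06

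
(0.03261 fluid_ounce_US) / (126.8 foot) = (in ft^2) 2.686e-07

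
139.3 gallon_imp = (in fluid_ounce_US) 2.141e+04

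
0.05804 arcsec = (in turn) 4.478e-08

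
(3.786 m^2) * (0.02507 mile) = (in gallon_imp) 3.36e+04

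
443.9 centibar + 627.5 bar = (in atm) 623.7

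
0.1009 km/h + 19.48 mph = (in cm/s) 873.6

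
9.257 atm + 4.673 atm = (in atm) 13.93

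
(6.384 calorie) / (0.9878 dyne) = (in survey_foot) 8.872e+06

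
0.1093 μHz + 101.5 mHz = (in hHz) 0.001015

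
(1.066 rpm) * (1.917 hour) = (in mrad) 7.704e+05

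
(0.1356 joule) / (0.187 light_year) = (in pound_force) 1.723e-17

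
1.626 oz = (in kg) 0.0461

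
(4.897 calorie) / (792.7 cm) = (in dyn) 2.585e+05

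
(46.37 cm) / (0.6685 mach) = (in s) 0.002037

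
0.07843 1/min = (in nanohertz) 1.307e+06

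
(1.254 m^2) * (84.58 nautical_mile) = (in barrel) 1.236e+06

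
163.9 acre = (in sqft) 7.139e+06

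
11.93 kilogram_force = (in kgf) 11.93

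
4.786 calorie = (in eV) 1.25e+20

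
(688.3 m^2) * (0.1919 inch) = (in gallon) 886.3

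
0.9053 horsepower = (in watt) 675.1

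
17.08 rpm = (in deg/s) 102.5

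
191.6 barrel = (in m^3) 30.46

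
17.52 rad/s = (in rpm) 167.3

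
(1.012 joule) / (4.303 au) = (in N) 1.572e-12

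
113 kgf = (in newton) 1108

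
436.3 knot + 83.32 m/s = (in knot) 598.3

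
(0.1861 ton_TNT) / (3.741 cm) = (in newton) 2.081e+10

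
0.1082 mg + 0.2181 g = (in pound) 0.0004811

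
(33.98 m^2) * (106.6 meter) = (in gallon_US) 9.569e+05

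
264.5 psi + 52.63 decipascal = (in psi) 264.5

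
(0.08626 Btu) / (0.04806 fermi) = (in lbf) 4.257e+17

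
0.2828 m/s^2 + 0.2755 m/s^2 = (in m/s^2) 0.5583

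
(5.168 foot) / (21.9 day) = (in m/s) 8.325e-07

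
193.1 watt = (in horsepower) 0.259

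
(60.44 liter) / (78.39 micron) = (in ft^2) 8299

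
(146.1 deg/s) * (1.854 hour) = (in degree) 9.751e+05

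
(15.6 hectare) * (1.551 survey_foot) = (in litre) 7.375e+07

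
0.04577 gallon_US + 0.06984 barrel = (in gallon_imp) 2.481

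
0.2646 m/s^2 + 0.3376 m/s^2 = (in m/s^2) 0.6022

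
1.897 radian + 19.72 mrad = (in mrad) 1917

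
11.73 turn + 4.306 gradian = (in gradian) 4696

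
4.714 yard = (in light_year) 4.556e-16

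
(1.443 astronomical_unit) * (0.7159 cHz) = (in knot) 3.004e+09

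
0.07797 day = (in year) 0.0002136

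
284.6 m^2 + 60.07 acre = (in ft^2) 2.62e+06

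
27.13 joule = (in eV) 1.693e+20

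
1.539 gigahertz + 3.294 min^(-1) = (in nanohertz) 1.539e+18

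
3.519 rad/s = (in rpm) 33.6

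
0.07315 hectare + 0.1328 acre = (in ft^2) 1.366e+04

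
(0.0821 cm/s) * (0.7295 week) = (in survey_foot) 1188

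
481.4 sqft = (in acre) 0.01105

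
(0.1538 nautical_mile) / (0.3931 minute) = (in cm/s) 1208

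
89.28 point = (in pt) 89.28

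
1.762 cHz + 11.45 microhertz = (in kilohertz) 1.763e-05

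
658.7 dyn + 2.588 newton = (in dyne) 2.595e+05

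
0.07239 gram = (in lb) 0.0001596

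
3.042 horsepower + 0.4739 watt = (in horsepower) 3.043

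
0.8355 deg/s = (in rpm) 0.1393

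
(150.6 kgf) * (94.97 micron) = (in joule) 0.1403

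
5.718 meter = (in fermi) 5.718e+15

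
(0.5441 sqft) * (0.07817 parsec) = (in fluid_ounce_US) 4.123e+18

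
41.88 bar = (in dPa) 4.188e+07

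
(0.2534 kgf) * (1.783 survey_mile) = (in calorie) 1704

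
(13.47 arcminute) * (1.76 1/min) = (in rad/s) 0.0001149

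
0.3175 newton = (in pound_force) 0.07138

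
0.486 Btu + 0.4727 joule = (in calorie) 122.7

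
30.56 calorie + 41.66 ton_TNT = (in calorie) 4.166e+10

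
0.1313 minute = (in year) 2.498e-07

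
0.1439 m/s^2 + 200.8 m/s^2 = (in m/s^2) 200.9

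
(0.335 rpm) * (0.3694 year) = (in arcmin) 1.405e+09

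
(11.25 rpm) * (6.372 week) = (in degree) 2.601e+08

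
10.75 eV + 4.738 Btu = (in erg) 4.999e+10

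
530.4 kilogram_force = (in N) 5201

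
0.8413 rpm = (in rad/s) 0.0881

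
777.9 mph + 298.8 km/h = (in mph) 963.6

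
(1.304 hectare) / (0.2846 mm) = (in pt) 1.299e+11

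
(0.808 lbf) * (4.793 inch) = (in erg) 4.376e+06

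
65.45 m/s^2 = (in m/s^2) 65.45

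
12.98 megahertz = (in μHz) 1.298e+13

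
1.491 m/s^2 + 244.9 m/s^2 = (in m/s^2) 246.4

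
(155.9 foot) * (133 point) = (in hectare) 0.000223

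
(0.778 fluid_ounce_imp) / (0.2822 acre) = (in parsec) 6.273e-25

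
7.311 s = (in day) 8.462e-05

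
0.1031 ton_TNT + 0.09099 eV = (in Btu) 4.089e+05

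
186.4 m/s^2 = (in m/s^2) 186.4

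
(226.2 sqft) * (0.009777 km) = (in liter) 2.055e+05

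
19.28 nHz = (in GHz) 1.928e-17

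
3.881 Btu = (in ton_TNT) 9.787e-07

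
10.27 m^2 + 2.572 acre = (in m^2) 1.042e+04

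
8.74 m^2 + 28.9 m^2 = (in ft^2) 405.2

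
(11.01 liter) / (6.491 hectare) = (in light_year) 1.793e-23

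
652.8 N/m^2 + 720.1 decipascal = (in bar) 0.007248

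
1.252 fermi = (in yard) 1.369e-15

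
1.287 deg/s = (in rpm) 0.2145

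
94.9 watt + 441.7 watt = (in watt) 536.6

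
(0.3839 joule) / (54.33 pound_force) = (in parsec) 5.148e-20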